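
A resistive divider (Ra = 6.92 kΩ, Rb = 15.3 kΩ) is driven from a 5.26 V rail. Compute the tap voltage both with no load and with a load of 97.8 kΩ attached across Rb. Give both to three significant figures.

Open-circuit: V = 5.26 × 15.3/(6.92 + 15.3) = 3.62 V.
With the load, Rb becomes Rb‖R_L = 13.23 kΩ, so V = 5.26 × 13.23/20.15 = 3.45 V.

Unloaded: 3.62 V; loaded: 3.45 V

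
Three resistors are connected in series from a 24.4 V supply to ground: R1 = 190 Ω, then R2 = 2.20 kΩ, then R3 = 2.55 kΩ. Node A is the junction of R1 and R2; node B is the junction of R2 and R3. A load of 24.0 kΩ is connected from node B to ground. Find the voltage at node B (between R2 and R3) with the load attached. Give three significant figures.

V ≈ 12.0 V

At node B, R3 is in parallel with the load: R3‖R_L = 2305 Ω.
Below node A the resistance is R2 + (R3‖R_L) = 4505 Ω, so V_A = 24.4 × 4505/4695 = 23.41 V.
Then V_B = V_A × (R3‖R_L)/(R2 + R3‖R_L) = 23.41 × 2305/4505 = 12.0 V.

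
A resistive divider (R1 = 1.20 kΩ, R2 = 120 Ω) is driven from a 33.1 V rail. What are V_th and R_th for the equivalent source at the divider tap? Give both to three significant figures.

V_th = 3.01 V, R_th = 109 Ω

V_th is the open-circuit tap voltage: 33.1 × 120/(1200 + 120) = 3.01 V.
With the supply zeroed, R1 and R2 appear in parallel from the tap: R_th = R1‖R2 = (1200 × 120)/1320 = 109 Ω.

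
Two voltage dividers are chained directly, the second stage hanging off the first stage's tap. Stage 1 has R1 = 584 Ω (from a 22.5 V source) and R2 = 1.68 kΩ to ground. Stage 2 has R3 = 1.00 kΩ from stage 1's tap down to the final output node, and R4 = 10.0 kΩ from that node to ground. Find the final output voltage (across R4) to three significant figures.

Stage 2 presents R3+R4 = 11000 Ω as a load on stage 1's tap.
Stage 1's lower leg becomes R2‖(R3+R4) = 1457 Ω, so V_mid = 22.5 × 1457/2041 = 16.06 V.
Stage 2 is itself unloaded: V_out = V_mid × R4/(R3+R4) = 16.06 × 10000/11000 = 14.6 V.

V_out ≈ 14.6 V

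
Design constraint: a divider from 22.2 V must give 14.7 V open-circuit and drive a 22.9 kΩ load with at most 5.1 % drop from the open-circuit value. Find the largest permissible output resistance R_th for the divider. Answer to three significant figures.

R_th ≤ 1.23 kΩ

Loading drop = R_th/(R_th + R_L) ≤ 0.0510, so R_th ≤ R_L · ε/(1−ε) = 22.9 kΩ × 0.0510/0.9490 = 1.23 kΩ.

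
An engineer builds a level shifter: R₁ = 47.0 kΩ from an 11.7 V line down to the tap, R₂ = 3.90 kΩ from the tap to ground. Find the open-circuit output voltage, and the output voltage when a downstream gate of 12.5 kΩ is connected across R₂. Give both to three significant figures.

Unloaded: 0.896 V; loaded: 0.696 V

Open-circuit: V = 11.7 × 3.90/(47.0 + 3.90) = 0.896 V.
With the load, R₂ becomes R₂‖R_L = 2.973 kΩ, so V = 11.7 × 2.973/49.97 = 0.696 V.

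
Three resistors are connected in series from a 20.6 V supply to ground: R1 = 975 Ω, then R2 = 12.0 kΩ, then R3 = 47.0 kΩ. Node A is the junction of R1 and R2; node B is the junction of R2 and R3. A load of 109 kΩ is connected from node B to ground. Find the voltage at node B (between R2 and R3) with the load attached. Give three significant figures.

V ≈ 14.8 V

At node B, R3 is in parallel with the load: R3‖R_L = 32840 Ω.
Below node A the resistance is R2 + (R3‖R_L) = 44840 Ω, so V_A = 20.6 × 44840/45810 = 20.16 V.
Then V_B = V_A × (R3‖R_L)/(R2 + R3‖R_L) = 20.16 × 32840/44840 = 14.8 V.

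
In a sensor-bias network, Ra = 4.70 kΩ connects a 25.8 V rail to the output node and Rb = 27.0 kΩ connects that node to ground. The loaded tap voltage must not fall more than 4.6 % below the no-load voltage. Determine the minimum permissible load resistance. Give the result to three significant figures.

R_L(min) ≈ 83.0 kΩ

Output resistance R_th = Ra‖Rb = (4.70 × 27.0)/31.70 = 4.003 kΩ.
The fractional drop is R_th/(R_th + R_L); requiring this ≤ 0.0460 gives R_L ≥ R_th(1/0.0460 − 1) = 4.003 × 20.74 = 83.0 kΩ.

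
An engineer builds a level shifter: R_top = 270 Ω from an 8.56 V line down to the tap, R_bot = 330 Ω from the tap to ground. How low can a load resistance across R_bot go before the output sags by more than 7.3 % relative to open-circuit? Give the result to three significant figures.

R_L(min) ≈ 1.89 kΩ

Output resistance R_th = R_top‖R_bot = (270 × 330)/600.0 = 148.5 Ω.
The fractional drop is R_th/(R_th + R_L); requiring this ≤ 0.0730 gives R_L ≥ R_th(1/0.0730 − 1) = 148.5 × 12.70 = 1.89 kΩ.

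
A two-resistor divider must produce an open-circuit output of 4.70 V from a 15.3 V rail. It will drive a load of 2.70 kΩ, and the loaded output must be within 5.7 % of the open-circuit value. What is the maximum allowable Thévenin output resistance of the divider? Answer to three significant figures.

Loading drop = R_th/(R_th + R_L) ≤ 0.0570, so R_th ≤ R_L · ε/(1−ε) = 2.70 kΩ × 0.0570/0.9430 = 163 Ω.

R_th ≤ 163 Ω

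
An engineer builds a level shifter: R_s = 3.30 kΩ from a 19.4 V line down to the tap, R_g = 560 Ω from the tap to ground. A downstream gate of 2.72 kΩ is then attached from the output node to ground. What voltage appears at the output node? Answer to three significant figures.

The load sits in parallel with R_g: R_g‖R_L = (560 × 2720) / (560 + 2720) = 464.4 Ω.
V_out = 19.4 × 464.4 / (3300 + 464.4) = 19.4 × 464.4/3764 = 2.39 V.

V_out ≈ 2.39 V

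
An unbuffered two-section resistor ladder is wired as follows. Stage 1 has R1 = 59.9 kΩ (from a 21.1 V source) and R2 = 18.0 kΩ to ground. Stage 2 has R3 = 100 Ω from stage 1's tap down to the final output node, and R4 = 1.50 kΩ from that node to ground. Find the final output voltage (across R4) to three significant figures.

V_out ≈ 0.474 V

Stage 2 presents R3+R4 = 1600 Ω as a load on stage 1's tap.
Stage 1's lower leg becomes R2‖(R3+R4) = 1469 Ω, so V_mid = 21.1 × 1469/61370 = 0.5052 V.
Stage 2 is itself unloaded: V_out = V_mid × R4/(R3+R4) = 0.5052 × 1500/1600 = 0.474 V.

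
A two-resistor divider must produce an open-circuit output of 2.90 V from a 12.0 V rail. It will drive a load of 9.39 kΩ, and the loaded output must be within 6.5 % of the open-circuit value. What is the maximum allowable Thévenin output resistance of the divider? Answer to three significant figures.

Loading drop = R_th/(R_th + R_L) ≤ 0.0650, so R_th ≤ R_L · ε/(1−ε) = 9.39 kΩ × 0.0650/0.9350 = 653 Ω.
(Any R1, R2 with R2/(R1+R2) = 0.242 and R1‖R2 ≤ 653 Ω will meet the spec.)

R_th ≤ 653 Ω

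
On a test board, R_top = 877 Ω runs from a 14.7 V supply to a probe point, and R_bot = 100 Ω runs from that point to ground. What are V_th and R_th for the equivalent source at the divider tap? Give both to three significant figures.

V_th = 1.50 V, R_th = 89.8 Ω

V_th is the open-circuit tap voltage: 14.7 × 100/(877 + 100) = 1.50 V.
With the supply zeroed, R_top and R_bot appear in parallel from the tap: R_th = R_top‖R_bot = (877 × 100)/977.0 = 89.8 Ω.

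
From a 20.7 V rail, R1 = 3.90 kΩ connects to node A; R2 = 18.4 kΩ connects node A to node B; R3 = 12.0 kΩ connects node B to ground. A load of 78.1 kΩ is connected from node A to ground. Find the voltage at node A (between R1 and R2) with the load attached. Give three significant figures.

V ≈ 17.6 V

Below node A the series string R2+R3 = 30.40 kΩ sits in parallel with the 78.1 kΩ load: 21.88 kΩ.
V_A = 20.7 × 21.88/(3.90 + 21.88) = 17.6 V.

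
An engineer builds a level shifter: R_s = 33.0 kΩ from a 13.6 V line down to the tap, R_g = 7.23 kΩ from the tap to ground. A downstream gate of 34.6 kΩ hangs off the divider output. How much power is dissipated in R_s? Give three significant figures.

P ≈ 4.02 mW

Total resistance from the source is R_s + (R_g‖R_L) = 38.98 kΩ, so I = 13.6/38.98 kΩ = 0.3489 mA.
P = I²·R_s = (0.3489 mA)² × 33.0 kΩ = 4.02 mW.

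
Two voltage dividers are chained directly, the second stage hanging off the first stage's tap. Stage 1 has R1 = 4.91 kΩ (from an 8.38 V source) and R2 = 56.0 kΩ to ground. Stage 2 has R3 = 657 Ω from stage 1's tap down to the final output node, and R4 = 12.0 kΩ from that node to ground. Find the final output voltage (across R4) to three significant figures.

Stage 2 presents R3+R4 = 12660 Ω as a load on stage 1's tap.
Stage 1's lower leg becomes R2‖(R3+R4) = 10320 Ω, so V_mid = 8.38 × 10320/15230 = 5.679 V.
Stage 2 is itself unloaded: V_out = V_mid × R4/(R3+R4) = 5.679 × 12000/12660 = 5.38 V.

V_out ≈ 5.38 V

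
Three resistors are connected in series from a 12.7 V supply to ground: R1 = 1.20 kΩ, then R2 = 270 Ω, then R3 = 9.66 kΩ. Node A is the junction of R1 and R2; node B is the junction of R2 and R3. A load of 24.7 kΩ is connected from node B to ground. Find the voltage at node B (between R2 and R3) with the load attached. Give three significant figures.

V ≈ 10.5 V

At node B, R3 is in parallel with the load: R3‖R_L = 6944 Ω.
Below node A the resistance is R2 + (R3‖R_L) = 7214 Ω, so V_A = 12.7 × 7214/8414 = 10.89 V.
Then V_B = V_A × (R3‖R_L)/(R2 + R3‖R_L) = 10.89 × 6944/7214 = 10.5 V.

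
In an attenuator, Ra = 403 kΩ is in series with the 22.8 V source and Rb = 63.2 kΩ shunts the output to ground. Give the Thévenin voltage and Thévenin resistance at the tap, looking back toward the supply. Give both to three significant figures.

V_th is the open-circuit tap voltage: 22.8 × 63.2/(403 + 63.2) = 3.09 V.
With the supply zeroed, Ra and Rb appear in parallel from the tap: R_th = Ra‖Rb = (403 × 63.2)/466.2 = 54.6 kΩ.

V_th = 3.09 V, R_th = 54.6 kΩ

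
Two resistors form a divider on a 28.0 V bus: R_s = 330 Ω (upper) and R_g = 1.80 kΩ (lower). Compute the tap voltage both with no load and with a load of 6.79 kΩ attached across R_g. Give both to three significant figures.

Unloaded: 23.7 V; loaded: 22.7 V

Open-circuit: V = 28.0 × 1800/(330 + 1800) = 23.7 V.
With the load, R_g becomes R_g‖R_L = 1423 Ω, so V = 28.0 × 1423/1753 = 22.7 V.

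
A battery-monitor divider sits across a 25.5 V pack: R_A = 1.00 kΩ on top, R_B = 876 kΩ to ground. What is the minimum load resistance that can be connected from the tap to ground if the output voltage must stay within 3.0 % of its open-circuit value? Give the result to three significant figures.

R_L(min) ≈ 32.3 kΩ

Output resistance R_th = R_A‖R_B = (1000 × 876000)/877000 = 998.9 Ω.
The fractional drop is R_th/(R_th + R_L); requiring this ≤ 0.0300 gives R_L ≥ R_th(1/0.0300 − 1) = 998.9 × 32.33 = 32.3 kΩ.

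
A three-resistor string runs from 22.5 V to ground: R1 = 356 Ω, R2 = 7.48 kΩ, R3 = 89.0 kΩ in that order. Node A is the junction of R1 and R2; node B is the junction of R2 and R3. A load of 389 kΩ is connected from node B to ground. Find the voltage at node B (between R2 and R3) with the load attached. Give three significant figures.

V ≈ 20.3 V

At node B, R3 is in parallel with the load: R3‖R_L = 72430 Ω.
Below node A the resistance is R2 + (R3‖R_L) = 79910 Ω, so V_A = 22.5 × 79910/80260 = 22.40 V.
Then V_B = V_A × (R3‖R_L)/(R2 + R3‖R_L) = 22.40 × 72430/79910 = 20.3 V.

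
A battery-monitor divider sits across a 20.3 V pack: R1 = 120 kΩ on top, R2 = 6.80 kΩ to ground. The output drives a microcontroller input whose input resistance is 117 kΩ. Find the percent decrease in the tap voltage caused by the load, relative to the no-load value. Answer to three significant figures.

The divider's output (Thévenin) resistance is R1‖R2 = 6.435 kΩ.
Fractional drop under load = R_th/(R_th + R_L) = 6.435 / (6.435 + 117) = 0.05214.
So the output falls by 5.21 %.

5.21 %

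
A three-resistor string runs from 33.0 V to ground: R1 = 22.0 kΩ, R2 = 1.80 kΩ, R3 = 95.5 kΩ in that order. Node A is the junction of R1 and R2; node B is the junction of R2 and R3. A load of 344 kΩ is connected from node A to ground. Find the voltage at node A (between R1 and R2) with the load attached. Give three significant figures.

Below node A the series string R2+R3 = 97.30 kΩ sits in parallel with the 344 kΩ load: 75.85 kΩ.
V_A = 33.0 × 75.85/(22.0 + 75.85) = 25.6 V.

V ≈ 25.6 V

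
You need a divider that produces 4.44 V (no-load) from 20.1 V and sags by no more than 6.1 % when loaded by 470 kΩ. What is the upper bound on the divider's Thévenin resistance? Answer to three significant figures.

Loading drop = R_th/(R_th + R_L) ≤ 0.0610, so R_th ≤ R_L · ε/(1−ε) = 470 kΩ × 0.0610/0.9390 = 30.5 kΩ.

R_th ≤ 30.5 kΩ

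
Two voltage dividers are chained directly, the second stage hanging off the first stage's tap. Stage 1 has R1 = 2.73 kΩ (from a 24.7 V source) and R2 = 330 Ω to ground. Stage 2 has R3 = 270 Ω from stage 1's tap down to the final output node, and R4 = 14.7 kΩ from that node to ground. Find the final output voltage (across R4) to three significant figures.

V_out ≈ 2.57 V

Stage 2 presents R3+R4 = 14970 Ω as a load on stage 1's tap.
Stage 1's lower leg becomes R2‖(R3+R4) = 322.9 Ω, so V_mid = 24.7 × 322.9/3053 = 2.612 V.
Stage 2 is itself unloaded: V_out = V_mid × R4/(R3+R4) = 2.612 × 14700/14970 = 2.57 V.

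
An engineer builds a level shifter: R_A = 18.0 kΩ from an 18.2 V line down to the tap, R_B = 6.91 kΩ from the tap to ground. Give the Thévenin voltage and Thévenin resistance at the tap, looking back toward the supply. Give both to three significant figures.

V_th = 5.05 V, R_th = 4.99 kΩ

V_th is the open-circuit tap voltage: 18.2 × 6.91/(18.0 + 6.91) = 5.05 V.
With the supply zeroed, R_A and R_B appear in parallel from the tap: R_th = R_A‖R_B = (18.0 × 6.91)/24.91 = 4.99 kΩ.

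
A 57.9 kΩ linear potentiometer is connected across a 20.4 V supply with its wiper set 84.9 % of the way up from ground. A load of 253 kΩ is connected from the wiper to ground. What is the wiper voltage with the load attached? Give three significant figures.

V ≈ 16.8 V

The wiper splits the pot into (1−α)R = 8.743 kΩ above and αR = 49.16 kΩ below.
Lower section ‖ load = 41.16 kΩ.
V_wiper = 20.4 × 41.16/(8.743 + 41.16) = 16.8 V.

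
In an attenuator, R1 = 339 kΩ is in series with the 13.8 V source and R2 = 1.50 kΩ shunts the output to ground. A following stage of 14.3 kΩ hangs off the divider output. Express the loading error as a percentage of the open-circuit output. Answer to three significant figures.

The divider's output (Thévenin) resistance is R1‖R2 = 1.493 kΩ.
Fractional drop under load = R_th/(R_th + R_L) = 1.493 / (1.493 + 14.3) = 0.09456.
So the output falls by 9.46 %.

9.46 %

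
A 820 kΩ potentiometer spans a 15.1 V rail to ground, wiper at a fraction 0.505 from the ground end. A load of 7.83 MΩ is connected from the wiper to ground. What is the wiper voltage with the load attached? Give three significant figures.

V ≈ 7.43 V

The wiper splits the pot into (1−α)R = 405.9 kΩ above and αR = 414.1 kΩ below.
Lower section ‖ load = 393.3 kΩ.
V_wiper = 15.1 × 393.3/(405.9 + 393.3) = 7.43 V.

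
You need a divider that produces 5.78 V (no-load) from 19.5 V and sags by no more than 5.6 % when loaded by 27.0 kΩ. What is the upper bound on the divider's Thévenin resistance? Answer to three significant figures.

Loading drop = R_th/(R_th + R_L) ≤ 0.0560, so R_th ≤ R_L · ε/(1−ε) = 27.0 kΩ × 0.0560/0.9440 = 1.60 kΩ.
(Any R1, R2 with R2/(R1+R2) = 0.296 and R1‖R2 ≤ 1.60 kΩ will meet the spec.)

R_th ≤ 1.60 kΩ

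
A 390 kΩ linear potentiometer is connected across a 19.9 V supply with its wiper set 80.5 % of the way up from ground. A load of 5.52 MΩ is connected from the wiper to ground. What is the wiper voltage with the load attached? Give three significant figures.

V ≈ 15.8 V

The wiper splits the pot into (1−α)R = 76.05 kΩ above and αR = 313.9 kΩ below.
Lower section ‖ load = 297.1 kΩ.
V_wiper = 19.9 × 297.1/(76.05 + 297.1) = 15.8 V.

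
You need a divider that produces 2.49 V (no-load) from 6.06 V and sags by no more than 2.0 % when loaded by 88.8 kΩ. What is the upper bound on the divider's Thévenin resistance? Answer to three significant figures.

R_th ≤ 1.81 kΩ

Loading drop = R_th/(R_th + R_L) ≤ 0.0200, so R_th ≤ R_L · ε/(1−ε) = 88.8 kΩ × 0.0200/0.9800 = 1.81 kΩ.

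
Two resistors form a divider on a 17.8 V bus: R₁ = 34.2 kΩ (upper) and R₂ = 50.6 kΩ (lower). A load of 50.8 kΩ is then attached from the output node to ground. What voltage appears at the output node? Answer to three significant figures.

The load sits in parallel with R₂: R₂‖R_L = (50.6 × 50.8) / (50.6 + 50.8) = 25.35 kΩ.
V_out = 17.8 × 25.35 / (34.2 + 25.35) = 17.8 × 25.35/59.55 = 7.58 V.

V_out ≈ 7.58 V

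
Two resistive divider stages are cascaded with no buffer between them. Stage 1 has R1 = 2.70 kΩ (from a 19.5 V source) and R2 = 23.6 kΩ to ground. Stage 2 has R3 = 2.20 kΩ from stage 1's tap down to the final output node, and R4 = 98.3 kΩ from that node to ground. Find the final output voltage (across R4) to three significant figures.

Stage 2 presents R3+R4 = 100.5 kΩ as a load on stage 1's tap.
Stage 1's lower leg becomes R2‖(R3+R4) = 19.11 kΩ, so V_mid = 19.5 × 19.11/21.81 = 17.09 V.
Stage 2 is itself unloaded: V_out = V_mid × R4/(R3+R4) = 17.09 × 98.3/100.5 = 16.7 V.

V_out ≈ 16.7 V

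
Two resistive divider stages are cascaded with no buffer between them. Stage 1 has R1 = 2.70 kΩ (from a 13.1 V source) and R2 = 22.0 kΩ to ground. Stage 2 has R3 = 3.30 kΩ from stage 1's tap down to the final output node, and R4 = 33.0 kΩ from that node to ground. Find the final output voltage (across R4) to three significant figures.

V_out ≈ 9.95 V

Stage 2 presents R3+R4 = 36.30 kΩ as a load on stage 1's tap.
Stage 1's lower leg becomes R2‖(R3+R4) = 13.70 kΩ, so V_mid = 13.1 × 13.70/16.40 = 10.94 V.
Stage 2 is itself unloaded: V_out = V_mid × R4/(R3+R4) = 10.94 × 33.0/36.30 = 9.95 V.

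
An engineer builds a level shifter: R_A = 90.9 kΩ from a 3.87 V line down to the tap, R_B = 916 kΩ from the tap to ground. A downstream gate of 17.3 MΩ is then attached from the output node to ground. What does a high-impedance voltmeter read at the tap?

V_out ≈ 3.50 V

The load sits in parallel with R_B: R_B‖R_L = (916 × 17300) / (916 + 17300) = 869.9 kΩ.
V_out = 3.87 × 869.9 / (90.9 + 869.9) = 3.87 × 869.9/960.8 = 3.50 V.
(Unloaded it would have been 3.52 V.)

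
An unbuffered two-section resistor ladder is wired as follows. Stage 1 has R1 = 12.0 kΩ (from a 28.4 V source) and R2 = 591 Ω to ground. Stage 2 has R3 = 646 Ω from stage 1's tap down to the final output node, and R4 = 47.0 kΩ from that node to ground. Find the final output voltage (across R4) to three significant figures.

V_out ≈ 1.30 V

Stage 2 presents R3+R4 = 47650 Ω as a load on stage 1's tap.
Stage 1's lower leg becomes R2‖(R3+R4) = 583.8 Ω, so V_mid = 28.4 × 583.8/12580 = 1.317 V.
Stage 2 is itself unloaded: V_out = V_mid × R4/(R3+R4) = 1.317 × 47000/47650 = 1.30 V.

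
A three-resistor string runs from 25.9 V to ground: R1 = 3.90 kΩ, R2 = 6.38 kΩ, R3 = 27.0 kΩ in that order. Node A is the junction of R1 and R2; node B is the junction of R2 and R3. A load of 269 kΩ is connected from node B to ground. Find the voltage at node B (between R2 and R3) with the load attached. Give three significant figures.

V ≈ 18.3 V

At node B, R3 is in parallel with the load: R3‖R_L = 24.54 kΩ.
Below node A the resistance is R2 + (R3‖R_L) = 30.92 kΩ, so V_A = 25.9 × 30.92/34.82 = 23.00 V.
Then V_B = V_A × (R3‖R_L)/(R2 + R3‖R_L) = 23.00 × 24.54/30.92 = 18.3 V.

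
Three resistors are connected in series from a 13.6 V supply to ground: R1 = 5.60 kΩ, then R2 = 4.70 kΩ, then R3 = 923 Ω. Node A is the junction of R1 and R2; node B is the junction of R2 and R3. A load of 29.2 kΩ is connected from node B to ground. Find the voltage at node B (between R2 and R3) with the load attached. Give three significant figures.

At node B, R3 is in parallel with the load: R3‖R_L = 894.7 Ω.
Below node A the resistance is R2 + (R3‖R_L) = 5595 Ω, so V_A = 13.6 × 5595/11190 = 6.797 V.
Then V_B = V_A × (R3‖R_L)/(R2 + R3‖R_L) = 6.797 × 894.7/5595 = 1.09 V.

V ≈ 1.09 V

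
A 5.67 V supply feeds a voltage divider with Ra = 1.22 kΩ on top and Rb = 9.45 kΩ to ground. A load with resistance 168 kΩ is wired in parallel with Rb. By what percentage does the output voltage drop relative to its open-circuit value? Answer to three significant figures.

0.639 %

The divider's output (Thévenin) resistance is Ra‖Rb = 1.081 kΩ.
Fractional drop under load = R_th/(R_th + R_L) = 1.081 / (1.081 + 168) = 0.006390.
So the output falls by 0.639 %.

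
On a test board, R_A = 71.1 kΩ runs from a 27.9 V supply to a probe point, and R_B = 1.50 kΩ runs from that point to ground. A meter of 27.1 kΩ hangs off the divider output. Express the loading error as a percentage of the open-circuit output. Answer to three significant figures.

5.14 %

The divider's output (Thévenin) resistance is R_A‖R_B = 1.469 kΩ.
Fractional drop under load = R_th/(R_th + R_L) = 1.469 / (1.469 + 27.1) = 0.05142.
So the output falls by 5.14 %.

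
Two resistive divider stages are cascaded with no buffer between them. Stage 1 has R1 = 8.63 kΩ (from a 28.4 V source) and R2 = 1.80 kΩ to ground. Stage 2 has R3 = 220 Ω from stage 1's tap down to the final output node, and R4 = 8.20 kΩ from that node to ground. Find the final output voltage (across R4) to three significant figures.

Stage 2 presents R3+R4 = 8420 Ω as a load on stage 1's tap.
Stage 1's lower leg becomes R2‖(R3+R4) = 1483 Ω, so V_mid = 28.4 × 1483/10110 = 4.165 V.
Stage 2 is itself unloaded: V_out = V_mid × R4/(R3+R4) = 4.165 × 8200/8420 = 4.06 V.

V_out ≈ 4.06 V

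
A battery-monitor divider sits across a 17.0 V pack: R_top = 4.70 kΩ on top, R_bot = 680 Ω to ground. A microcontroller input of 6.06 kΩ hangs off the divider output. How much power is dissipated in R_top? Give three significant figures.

P ≈ 48.1 mW

Total resistance from the source is R_top + (R_bot‖R_L) = 5311 Ω, so I = 17.0/5311 Ω = 3.201 mA.
P = I²·R_top = (3.201 mA)² × 4.70 kΩ = 48.1 mW.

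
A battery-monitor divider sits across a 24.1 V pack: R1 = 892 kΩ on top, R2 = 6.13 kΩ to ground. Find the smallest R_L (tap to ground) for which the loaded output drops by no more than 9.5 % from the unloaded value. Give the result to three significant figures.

Output resistance R_th = R1‖R2 = (892 × 6.13)/898.1 = 6.088 kΩ.
The fractional drop is R_th/(R_th + R_L); requiring this ≤ 0.0950 gives R_L ≥ R_th(1/0.0950 − 1) = 6.088 × 9.526 = 58.0 kΩ.

R_L(min) ≈ 58.0 kΩ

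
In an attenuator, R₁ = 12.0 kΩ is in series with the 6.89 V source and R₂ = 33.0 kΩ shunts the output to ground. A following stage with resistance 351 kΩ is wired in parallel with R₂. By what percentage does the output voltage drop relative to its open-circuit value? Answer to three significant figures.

The divider's output (Thévenin) resistance is R₁‖R₂ = 8.800 kΩ.
Fractional drop under load = R_th/(R_th + R_L) = 8.800 / (8.800 + 351) = 0.02446.
So the output falls by 2.45 %.

2.45 %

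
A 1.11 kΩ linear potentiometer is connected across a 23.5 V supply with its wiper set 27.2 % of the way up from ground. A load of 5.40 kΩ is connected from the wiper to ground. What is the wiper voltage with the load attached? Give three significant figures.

The wiper splits the pot into (1−α)R = 808.1 Ω above and αR = 301.9 Ω below.
Lower section ‖ load = 285.9 Ω.
V_wiper = 23.5 × 285.9/(808.1 + 285.9) = 6.14 V.

V ≈ 6.14 V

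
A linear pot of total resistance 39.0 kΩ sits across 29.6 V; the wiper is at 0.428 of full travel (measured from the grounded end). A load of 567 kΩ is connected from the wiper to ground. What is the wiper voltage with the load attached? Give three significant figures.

The wiper splits the pot into (1−α)R = 22.31 kΩ above and αR = 16.69 kΩ below.
Lower section ‖ load = 16.21 kΩ.
V_wiper = 29.6 × 16.21/(22.31 + 16.21) = 12.5 V.

V ≈ 12.5 V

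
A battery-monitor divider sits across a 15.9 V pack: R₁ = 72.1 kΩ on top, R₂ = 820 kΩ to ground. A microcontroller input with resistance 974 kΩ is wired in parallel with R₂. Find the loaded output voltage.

The load sits in parallel with R₂: R₂‖R_L = (820 × 974) / (820 + 974) = 445.2 kΩ.
V_out = 15.9 × 445.2 / (72.1 + 445.2) = 15.9 × 445.2/517.3 = 13.7 V.
(Unloaded it would have been 14.6 V.)

V_out ≈ 13.7 V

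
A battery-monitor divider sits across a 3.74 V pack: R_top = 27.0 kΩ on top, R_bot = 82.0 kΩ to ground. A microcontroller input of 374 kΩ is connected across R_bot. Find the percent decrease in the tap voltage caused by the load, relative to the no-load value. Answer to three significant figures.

5.15 %

The divider's output (Thévenin) resistance is R_top‖R_bot = 20.31 kΩ.
Fractional drop under load = R_th/(R_th + R_L) = 20.31 / (20.31 + 374) = 0.05151.
So the output falls by 5.15 %.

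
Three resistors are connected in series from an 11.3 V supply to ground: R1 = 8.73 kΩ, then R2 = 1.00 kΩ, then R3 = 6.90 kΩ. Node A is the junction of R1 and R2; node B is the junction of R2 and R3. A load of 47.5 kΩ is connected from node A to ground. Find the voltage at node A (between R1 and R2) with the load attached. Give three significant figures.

Below node A the series string R2+R3 = 7.900 kΩ sits in parallel with the 47.5 kΩ load: 6.773 kΩ.
V_A = 11.3 × 6.773/(8.73 + 6.773) = 4.94 V.

V ≈ 4.94 V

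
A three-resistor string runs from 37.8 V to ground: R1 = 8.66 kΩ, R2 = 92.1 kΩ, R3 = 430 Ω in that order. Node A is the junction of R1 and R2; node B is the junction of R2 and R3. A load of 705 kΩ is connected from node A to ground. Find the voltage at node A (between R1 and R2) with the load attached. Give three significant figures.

Below node A the series string R2+R3 = 92530 Ω sits in parallel with the 705000 Ω load: 81790 Ω.
V_A = 37.8 × 81790/(8660 + 81790) = 34.2 V.

V ≈ 34.2 V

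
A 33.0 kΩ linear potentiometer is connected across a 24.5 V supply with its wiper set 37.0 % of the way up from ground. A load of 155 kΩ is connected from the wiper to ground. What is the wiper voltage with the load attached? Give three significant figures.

V ≈ 8.64 V

The wiper splits the pot into (1−α)R = 20.79 kΩ above and αR = 12.21 kΩ below.
Lower section ‖ load = 11.32 kΩ.
V_wiper = 24.5 × 11.32/(20.79 + 11.32) = 8.64 V.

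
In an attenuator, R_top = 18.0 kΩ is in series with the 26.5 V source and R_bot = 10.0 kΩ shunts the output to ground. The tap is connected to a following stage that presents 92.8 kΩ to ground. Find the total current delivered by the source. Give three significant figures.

R_bot‖R_L = 9.027 kΩ, so the source sees R_top + R_bot‖R_L = 27.03 kΩ.
I = 26.5 V / 27.03 kΩ = 0.980 mA.

I ≈ 0.980 mA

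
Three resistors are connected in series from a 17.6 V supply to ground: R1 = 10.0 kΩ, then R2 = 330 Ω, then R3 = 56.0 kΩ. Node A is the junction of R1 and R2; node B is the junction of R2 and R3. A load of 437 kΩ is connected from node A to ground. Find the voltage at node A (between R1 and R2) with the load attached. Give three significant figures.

V ≈ 14.7 V

Below node A the series string R2+R3 = 56330 Ω sits in parallel with the 437000 Ω load: 49900 Ω.
V_A = 17.6 × 49900/(10000 + 49900) = 14.7 V.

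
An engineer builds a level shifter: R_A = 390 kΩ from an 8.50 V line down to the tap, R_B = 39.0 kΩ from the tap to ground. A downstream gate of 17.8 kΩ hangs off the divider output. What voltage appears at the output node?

The load sits in parallel with R_B: R_B‖R_L = (39.0 × 17.8) / (39.0 + 17.8) = 12.22 kΩ.
V_out = 8.50 × 12.22 / (390 + 12.22) = 8.50 × 12.22/402.2 = 0.258 V.
(Unloaded it would have been 0.773 V.)

V_out ≈ 0.258 V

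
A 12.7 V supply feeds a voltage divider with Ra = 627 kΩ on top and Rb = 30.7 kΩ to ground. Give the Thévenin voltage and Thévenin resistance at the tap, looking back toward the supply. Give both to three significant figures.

V_th = 0.593 V, R_th = 29.3 kΩ

V_th is the open-circuit tap voltage: 12.7 × 30.7/(627 + 30.7) = 0.593 V.
With the supply zeroed, Ra and Rb appear in parallel from the tap: R_th = Ra‖Rb = (627 × 30.7)/657.7 = 29.3 kΩ.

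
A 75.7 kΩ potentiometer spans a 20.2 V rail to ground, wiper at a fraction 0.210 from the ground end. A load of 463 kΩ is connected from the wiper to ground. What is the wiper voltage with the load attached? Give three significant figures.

The wiper splits the pot into (1−α)R = 59.80 kΩ above and αR = 15.90 kΩ below.
Lower section ‖ load = 15.37 kΩ.
V_wiper = 20.2 × 15.37/(59.80 + 15.37) = 4.13 V.

V ≈ 4.13 V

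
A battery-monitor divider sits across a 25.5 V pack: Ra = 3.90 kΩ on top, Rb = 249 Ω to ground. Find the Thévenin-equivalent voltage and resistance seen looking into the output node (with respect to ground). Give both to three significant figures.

V_th = 1.53 V, R_th = 234 Ω

V_th is the open-circuit tap voltage: 25.5 × 249/(3900 + 249) = 1.53 V.
With the supply zeroed, Ra and Rb appear in parallel from the tap: R_th = Ra‖Rb = (3900 × 249)/4149 = 234 Ω.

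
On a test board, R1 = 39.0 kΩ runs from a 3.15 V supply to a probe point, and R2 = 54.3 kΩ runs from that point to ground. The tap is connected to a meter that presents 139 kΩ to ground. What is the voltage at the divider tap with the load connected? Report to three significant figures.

The load sits in parallel with R2: R2‖R_L = (54.3 × 139) / (54.3 + 139) = 39.05 kΩ.
V_out = 3.15 × 39.05 / (39.0 + 39.05) = 3.15 × 39.05/78.05 = 1.58 V.
(Unloaded it would have been 1.83 V.)

V_out ≈ 1.58 V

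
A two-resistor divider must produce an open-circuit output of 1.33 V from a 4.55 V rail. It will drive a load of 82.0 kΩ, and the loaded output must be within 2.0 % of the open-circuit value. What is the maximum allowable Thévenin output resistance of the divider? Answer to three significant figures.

Loading drop = R_th/(R_th + R_L) ≤ 0.0200, so R_th ≤ R_L · ε/(1−ε) = 82.0 kΩ × 0.0200/0.9800 = 1.67 kΩ.

R_th ≤ 1.67 kΩ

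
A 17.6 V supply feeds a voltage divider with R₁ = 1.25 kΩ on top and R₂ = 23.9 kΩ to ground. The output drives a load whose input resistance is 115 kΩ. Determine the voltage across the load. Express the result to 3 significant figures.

V_out ≈ 16.6 V

The load sits in parallel with R₂: R₂‖R_L = (23.9 × 115) / (23.9 + 115) = 19.79 kΩ.
V_out = 17.6 × 19.79 / (1.25 + 19.79) = 17.6 × 19.79/21.04 = 16.6 V.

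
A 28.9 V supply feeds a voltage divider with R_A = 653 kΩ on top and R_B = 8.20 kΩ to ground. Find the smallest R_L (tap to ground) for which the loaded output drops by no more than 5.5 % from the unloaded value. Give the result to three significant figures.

R_L(min) ≈ 139 kΩ

Output resistance R_th = R_A‖R_B = (653 × 8.20)/661.2 = 8.098 kΩ.
The fractional drop is R_th/(R_th + R_L); requiring this ≤ 0.0550 gives R_L ≥ R_th(1/0.0550 − 1) = 8.098 × 17.18 = 139 kΩ.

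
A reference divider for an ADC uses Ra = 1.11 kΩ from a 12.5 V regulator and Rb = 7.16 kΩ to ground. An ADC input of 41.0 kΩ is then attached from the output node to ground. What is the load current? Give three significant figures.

Rb‖R_L = 6.096 kΩ; V_out = 12.5 × 6.096/7.206 = 10.57 V.
I_L = V_out / R_L = 10.57 / 41.0 kΩ = 0.258 mA.

I_L ≈ 0.258 mA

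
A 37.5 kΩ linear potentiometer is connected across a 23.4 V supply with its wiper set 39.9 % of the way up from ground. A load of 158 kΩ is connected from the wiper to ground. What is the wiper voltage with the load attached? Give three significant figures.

V ≈ 8.83 V

The wiper splits the pot into (1−α)R = 22.54 kΩ above and αR = 14.96 kΩ below.
Lower section ‖ load = 13.67 kΩ.
V_wiper = 23.4 × 13.67/(22.54 + 13.67) = 8.83 V.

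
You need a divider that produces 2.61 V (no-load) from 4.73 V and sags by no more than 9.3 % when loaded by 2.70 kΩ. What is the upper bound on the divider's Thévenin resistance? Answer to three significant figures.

Loading drop = R_th/(R_th + R_L) ≤ 0.0930, so R_th ≤ R_L · ε/(1−ε) = 2.70 kΩ × 0.0930/0.9070 = 277 Ω.

R_th ≤ 277 Ω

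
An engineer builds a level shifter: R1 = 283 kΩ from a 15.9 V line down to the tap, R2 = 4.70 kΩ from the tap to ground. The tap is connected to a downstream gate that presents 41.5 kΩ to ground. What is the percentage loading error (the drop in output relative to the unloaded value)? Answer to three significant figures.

The divider's output (Thévenin) resistance is R1‖R2 = 4.623 kΩ.
Fractional drop under load = R_th/(R_th + R_L) = 4.623 / (4.623 + 41.5) = 0.1002.
So the output falls by 10.0 %.

10.0 %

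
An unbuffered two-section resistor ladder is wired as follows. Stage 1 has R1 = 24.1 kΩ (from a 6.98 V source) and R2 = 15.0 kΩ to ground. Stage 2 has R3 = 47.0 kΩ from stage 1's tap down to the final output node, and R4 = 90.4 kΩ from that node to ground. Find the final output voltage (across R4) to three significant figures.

Stage 2 presents R3+R4 = 137.4 kΩ as a load on stage 1's tap.
Stage 1's lower leg becomes R2‖(R3+R4) = 13.52 kΩ, so V_mid = 6.98 × 13.52/37.62 = 2.509 V.
Stage 2 is itself unloaded: V_out = V_mid × R4/(R3+R4) = 2.509 × 90.4/137.4 = 1.65 V.

V_out ≈ 1.65 V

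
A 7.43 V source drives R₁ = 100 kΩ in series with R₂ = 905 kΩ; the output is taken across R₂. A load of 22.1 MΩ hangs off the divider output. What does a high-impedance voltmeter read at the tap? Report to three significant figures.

V_out ≈ 6.66 V

The load sits in parallel with R₂: R₂‖R_L = (905 × 22100) / (905 + 22100) = 869.4 kΩ.
V_out = 7.43 × 869.4 / (100 + 869.4) = 7.43 × 869.4/969.4 = 6.66 V.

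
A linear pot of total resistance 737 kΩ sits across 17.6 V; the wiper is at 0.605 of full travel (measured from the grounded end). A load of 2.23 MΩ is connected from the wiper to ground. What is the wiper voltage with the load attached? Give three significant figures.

V ≈ 9.87 V

The wiper splits the pot into (1−α)R = 291.1 kΩ above and αR = 445.9 kΩ below.
Lower section ‖ load = 371.6 kΩ.
V_wiper = 17.6 × 371.6/(291.1 + 371.6) = 9.87 V.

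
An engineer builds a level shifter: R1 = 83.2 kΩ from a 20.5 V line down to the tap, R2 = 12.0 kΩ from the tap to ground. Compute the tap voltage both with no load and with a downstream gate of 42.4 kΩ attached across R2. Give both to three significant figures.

Open-circuit: V = 20.5 × 12.0/(83.2 + 12.0) = 2.58 V.
With the load, R2 becomes R2‖R_L = 9.353 kΩ, so V = 20.5 × 9.353/92.55 = 2.07 V.

Unloaded: 2.58 V; loaded: 2.07 V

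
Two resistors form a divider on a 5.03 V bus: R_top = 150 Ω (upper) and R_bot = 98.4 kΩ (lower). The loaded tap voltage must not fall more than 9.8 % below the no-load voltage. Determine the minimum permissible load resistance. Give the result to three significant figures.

R_L(min) ≈ 1.38 kΩ

Output resistance R_th = R_top‖R_bot = (150 × 98400)/98550 = 149.8 Ω.
The fractional drop is R_th/(R_th + R_L); requiring this ≤ 0.0980 gives R_L ≥ R_th(1/0.0980 − 1) = 149.8 × 9.204 = 1.38 kΩ.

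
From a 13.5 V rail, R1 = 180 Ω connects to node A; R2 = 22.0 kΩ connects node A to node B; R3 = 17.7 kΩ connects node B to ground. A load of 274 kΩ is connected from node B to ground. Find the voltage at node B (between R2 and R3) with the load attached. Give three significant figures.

V ≈ 5.78 V

At node B, R3 is in parallel with the load: R3‖R_L = 16630 Ω.
Below node A the resistance is R2 + (R3‖R_L) = 38630 Ω, so V_A = 13.5 × 38630/38810 = 13.44 V.
Then V_B = V_A × (R3‖R_L)/(R2 + R3‖R_L) = 13.44 × 16630/38630 = 5.78 V.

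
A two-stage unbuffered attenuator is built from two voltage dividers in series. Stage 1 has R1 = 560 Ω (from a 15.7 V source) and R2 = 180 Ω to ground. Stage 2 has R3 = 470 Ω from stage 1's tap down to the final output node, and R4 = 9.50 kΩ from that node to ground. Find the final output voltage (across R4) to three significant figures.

Stage 2 presents R3+R4 = 9970 Ω as a load on stage 1's tap.
Stage 1's lower leg becomes R2‖(R3+R4) = 176.8 Ω, so V_mid = 15.7 × 176.8/736.8 = 3.767 V.
Stage 2 is itself unloaded: V_out = V_mid × R4/(R3+R4) = 3.767 × 9500/9970 = 3.59 V.

V_out ≈ 3.59 V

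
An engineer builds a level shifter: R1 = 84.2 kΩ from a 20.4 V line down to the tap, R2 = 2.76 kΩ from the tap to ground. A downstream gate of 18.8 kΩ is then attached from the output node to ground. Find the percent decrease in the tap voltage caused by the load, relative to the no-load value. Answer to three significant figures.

The divider's output (Thévenin) resistance is R1‖R2 = 2.672 kΩ.
Fractional drop under load = R_th/(R_th + R_L) = 2.672 / (2.672 + 18.8) = 0.1245.
So the output falls by 12.4 %.

12.4 %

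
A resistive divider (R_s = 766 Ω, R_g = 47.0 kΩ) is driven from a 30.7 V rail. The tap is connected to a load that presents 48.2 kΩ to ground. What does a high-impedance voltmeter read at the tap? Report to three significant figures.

V_out ≈ 29.7 V

The load sits in parallel with R_g: R_g‖R_L = (47000 × 48200) / (47000 + 48200) = 23800 Ω.
V_out = 30.7 × 23800 / (766 + 23800) = 30.7 × 23800/24560 = 29.7 V.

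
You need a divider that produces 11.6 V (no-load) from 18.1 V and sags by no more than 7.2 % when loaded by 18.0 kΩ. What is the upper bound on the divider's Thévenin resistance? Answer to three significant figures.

R_th ≤ 1.40 kΩ

Loading drop = R_th/(R_th + R_L) ≤ 0.0720, so R_th ≤ R_L · ε/(1−ε) = 18.0 kΩ × 0.0720/0.9280 = 1.40 kΩ.
(Any R1, R2 with R2/(R1+R2) = 0.641 and R1‖R2 ≤ 1.40 kΩ will meet the spec.)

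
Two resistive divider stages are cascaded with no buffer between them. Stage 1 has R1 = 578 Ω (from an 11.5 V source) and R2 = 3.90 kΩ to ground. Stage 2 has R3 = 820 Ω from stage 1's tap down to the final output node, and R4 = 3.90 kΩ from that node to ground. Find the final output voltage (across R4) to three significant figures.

Stage 2 presents R3+R4 = 4720 Ω as a load on stage 1's tap.
Stage 1's lower leg becomes R2‖(R3+R4) = 2135 Ω, so V_mid = 11.5 × 2135/2713 = 9.050 V.
Stage 2 is itself unloaded: V_out = V_mid × R4/(R3+R4) = 9.050 × 3900/4720 = 7.48 V.

V_out ≈ 7.48 V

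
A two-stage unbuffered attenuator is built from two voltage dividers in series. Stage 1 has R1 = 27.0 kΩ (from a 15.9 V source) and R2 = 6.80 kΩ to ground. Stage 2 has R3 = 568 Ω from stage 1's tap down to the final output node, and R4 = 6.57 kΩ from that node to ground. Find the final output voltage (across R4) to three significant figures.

V_out ≈ 1.67 V

Stage 2 presents R3+R4 = 7138 Ω as a load on stage 1's tap.
Stage 1's lower leg becomes R2‖(R3+R4) = 3482 Ω, so V_mid = 15.9 × 3482/30480 = 1.816 V.
Stage 2 is itself unloaded: V_out = V_mid × R4/(R3+R4) = 1.816 × 6570/7138 = 1.67 V.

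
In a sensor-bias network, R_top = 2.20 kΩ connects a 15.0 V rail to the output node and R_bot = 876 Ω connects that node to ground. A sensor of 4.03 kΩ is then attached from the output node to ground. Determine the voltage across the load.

V_out ≈ 3.70 V

The load sits in parallel with R_bot: R_bot‖R_L = (876 × 4030) / (876 + 4030) = 719.6 Ω.
V_out = 15.0 × 719.6 / (2200 + 719.6) = 15.0 × 719.6/2920 = 3.70 V.
(Unloaded it would have been 4.27 V.)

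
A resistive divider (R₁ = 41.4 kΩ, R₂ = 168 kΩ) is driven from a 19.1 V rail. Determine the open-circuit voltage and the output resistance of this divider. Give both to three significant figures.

V_th is the open-circuit tap voltage: 19.1 × 168/(41.4 + 168) = 15.3 V.
With the supply zeroed, R₁ and R₂ appear in parallel from the tap: R_th = R₁‖R₂ = (41.4 × 168)/209.4 = 33.2 kΩ.

V_th = 15.3 V, R_th = 33.2 kΩ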